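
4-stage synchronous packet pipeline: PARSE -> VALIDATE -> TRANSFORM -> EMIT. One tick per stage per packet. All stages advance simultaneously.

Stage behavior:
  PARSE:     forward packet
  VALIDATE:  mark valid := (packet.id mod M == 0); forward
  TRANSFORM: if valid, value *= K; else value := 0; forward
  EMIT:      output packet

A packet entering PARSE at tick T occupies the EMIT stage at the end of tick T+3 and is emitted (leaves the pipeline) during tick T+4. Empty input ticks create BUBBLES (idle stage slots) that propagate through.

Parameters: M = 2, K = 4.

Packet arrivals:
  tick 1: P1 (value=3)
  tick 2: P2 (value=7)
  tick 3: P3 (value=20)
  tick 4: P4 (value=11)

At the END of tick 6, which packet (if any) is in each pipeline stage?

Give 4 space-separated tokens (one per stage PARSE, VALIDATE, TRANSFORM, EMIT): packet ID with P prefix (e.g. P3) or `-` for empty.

Tick 1: [PARSE:P1(v=3,ok=F), VALIDATE:-, TRANSFORM:-, EMIT:-] out:-; in:P1
Tick 2: [PARSE:P2(v=7,ok=F), VALIDATE:P1(v=3,ok=F), TRANSFORM:-, EMIT:-] out:-; in:P2
Tick 3: [PARSE:P3(v=20,ok=F), VALIDATE:P2(v=7,ok=T), TRANSFORM:P1(v=0,ok=F), EMIT:-] out:-; in:P3
Tick 4: [PARSE:P4(v=11,ok=F), VALIDATE:P3(v=20,ok=F), TRANSFORM:P2(v=28,ok=T), EMIT:P1(v=0,ok=F)] out:-; in:P4
Tick 5: [PARSE:-, VALIDATE:P4(v=11,ok=T), TRANSFORM:P3(v=0,ok=F), EMIT:P2(v=28,ok=T)] out:P1(v=0); in:-
Tick 6: [PARSE:-, VALIDATE:-, TRANSFORM:P4(v=44,ok=T), EMIT:P3(v=0,ok=F)] out:P2(v=28); in:-
At end of tick 6: ['-', '-', 'P4', 'P3']

Answer: - - P4 P3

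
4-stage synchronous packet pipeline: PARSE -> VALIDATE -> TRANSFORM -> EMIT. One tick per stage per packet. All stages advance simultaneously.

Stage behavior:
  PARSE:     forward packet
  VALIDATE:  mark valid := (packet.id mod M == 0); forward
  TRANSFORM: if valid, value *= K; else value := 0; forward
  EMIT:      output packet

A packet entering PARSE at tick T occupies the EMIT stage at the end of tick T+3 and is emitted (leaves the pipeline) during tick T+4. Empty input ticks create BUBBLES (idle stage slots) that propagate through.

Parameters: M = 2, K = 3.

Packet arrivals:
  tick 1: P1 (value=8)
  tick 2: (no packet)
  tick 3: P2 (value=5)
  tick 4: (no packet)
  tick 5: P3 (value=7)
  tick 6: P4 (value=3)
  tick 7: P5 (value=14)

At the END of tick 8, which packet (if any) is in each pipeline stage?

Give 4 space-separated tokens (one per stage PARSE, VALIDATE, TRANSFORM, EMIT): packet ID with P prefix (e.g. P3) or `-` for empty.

Tick 1: [PARSE:P1(v=8,ok=F), VALIDATE:-, TRANSFORM:-, EMIT:-] out:-; in:P1
Tick 2: [PARSE:-, VALIDATE:P1(v=8,ok=F), TRANSFORM:-, EMIT:-] out:-; in:-
Tick 3: [PARSE:P2(v=5,ok=F), VALIDATE:-, TRANSFORM:P1(v=0,ok=F), EMIT:-] out:-; in:P2
Tick 4: [PARSE:-, VALIDATE:P2(v=5,ok=T), TRANSFORM:-, EMIT:P1(v=0,ok=F)] out:-; in:-
Tick 5: [PARSE:P3(v=7,ok=F), VALIDATE:-, TRANSFORM:P2(v=15,ok=T), EMIT:-] out:P1(v=0); in:P3
Tick 6: [PARSE:P4(v=3,ok=F), VALIDATE:P3(v=7,ok=F), TRANSFORM:-, EMIT:P2(v=15,ok=T)] out:-; in:P4
Tick 7: [PARSE:P5(v=14,ok=F), VALIDATE:P4(v=3,ok=T), TRANSFORM:P3(v=0,ok=F), EMIT:-] out:P2(v=15); in:P5
Tick 8: [PARSE:-, VALIDATE:P5(v=14,ok=F), TRANSFORM:P4(v=9,ok=T), EMIT:P3(v=0,ok=F)] out:-; in:-
At end of tick 8: ['-', 'P5', 'P4', 'P3']

Answer: - P5 P4 P3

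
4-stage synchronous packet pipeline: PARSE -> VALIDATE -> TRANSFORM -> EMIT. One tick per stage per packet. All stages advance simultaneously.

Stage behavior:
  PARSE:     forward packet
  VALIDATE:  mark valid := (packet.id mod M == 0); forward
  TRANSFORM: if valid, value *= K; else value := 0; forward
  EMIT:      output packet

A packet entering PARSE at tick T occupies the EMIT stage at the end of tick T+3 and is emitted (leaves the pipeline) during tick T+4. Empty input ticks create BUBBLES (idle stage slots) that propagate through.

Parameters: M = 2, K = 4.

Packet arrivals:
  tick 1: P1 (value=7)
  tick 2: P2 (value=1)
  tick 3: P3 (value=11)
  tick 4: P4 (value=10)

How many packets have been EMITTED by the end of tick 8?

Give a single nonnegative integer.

Answer: 4

Derivation:
Tick 1: [PARSE:P1(v=7,ok=F), VALIDATE:-, TRANSFORM:-, EMIT:-] out:-; in:P1
Tick 2: [PARSE:P2(v=1,ok=F), VALIDATE:P1(v=7,ok=F), TRANSFORM:-, EMIT:-] out:-; in:P2
Tick 3: [PARSE:P3(v=11,ok=F), VALIDATE:P2(v=1,ok=T), TRANSFORM:P1(v=0,ok=F), EMIT:-] out:-; in:P3
Tick 4: [PARSE:P4(v=10,ok=F), VALIDATE:P3(v=11,ok=F), TRANSFORM:P2(v=4,ok=T), EMIT:P1(v=0,ok=F)] out:-; in:P4
Tick 5: [PARSE:-, VALIDATE:P4(v=10,ok=T), TRANSFORM:P3(v=0,ok=F), EMIT:P2(v=4,ok=T)] out:P1(v=0); in:-
Tick 6: [PARSE:-, VALIDATE:-, TRANSFORM:P4(v=40,ok=T), EMIT:P3(v=0,ok=F)] out:P2(v=4); in:-
Tick 7: [PARSE:-, VALIDATE:-, TRANSFORM:-, EMIT:P4(v=40,ok=T)] out:P3(v=0); in:-
Tick 8: [PARSE:-, VALIDATE:-, TRANSFORM:-, EMIT:-] out:P4(v=40); in:-
Emitted by tick 8: ['P1', 'P2', 'P3', 'P4']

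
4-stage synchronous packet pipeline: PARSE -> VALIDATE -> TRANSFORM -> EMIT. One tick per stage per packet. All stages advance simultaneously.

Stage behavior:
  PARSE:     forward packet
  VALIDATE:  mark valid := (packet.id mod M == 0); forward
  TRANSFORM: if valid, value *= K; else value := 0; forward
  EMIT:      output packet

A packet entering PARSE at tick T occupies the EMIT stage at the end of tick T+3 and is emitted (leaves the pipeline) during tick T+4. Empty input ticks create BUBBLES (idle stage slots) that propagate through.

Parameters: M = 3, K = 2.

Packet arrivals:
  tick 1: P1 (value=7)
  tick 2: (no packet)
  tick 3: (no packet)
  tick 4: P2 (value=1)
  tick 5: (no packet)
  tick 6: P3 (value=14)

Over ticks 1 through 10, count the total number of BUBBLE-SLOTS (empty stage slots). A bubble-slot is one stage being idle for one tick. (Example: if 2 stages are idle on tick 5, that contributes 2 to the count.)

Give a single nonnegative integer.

Tick 1: [PARSE:P1(v=7,ok=F), VALIDATE:-, TRANSFORM:-, EMIT:-] out:-; bubbles=3
Tick 2: [PARSE:-, VALIDATE:P1(v=7,ok=F), TRANSFORM:-, EMIT:-] out:-; bubbles=3
Tick 3: [PARSE:-, VALIDATE:-, TRANSFORM:P1(v=0,ok=F), EMIT:-] out:-; bubbles=3
Tick 4: [PARSE:P2(v=1,ok=F), VALIDATE:-, TRANSFORM:-, EMIT:P1(v=0,ok=F)] out:-; bubbles=2
Tick 5: [PARSE:-, VALIDATE:P2(v=1,ok=F), TRANSFORM:-, EMIT:-] out:P1(v=0); bubbles=3
Tick 6: [PARSE:P3(v=14,ok=F), VALIDATE:-, TRANSFORM:P2(v=0,ok=F), EMIT:-] out:-; bubbles=2
Tick 7: [PARSE:-, VALIDATE:P3(v=14,ok=T), TRANSFORM:-, EMIT:P2(v=0,ok=F)] out:-; bubbles=2
Tick 8: [PARSE:-, VALIDATE:-, TRANSFORM:P3(v=28,ok=T), EMIT:-] out:P2(v=0); bubbles=3
Tick 9: [PARSE:-, VALIDATE:-, TRANSFORM:-, EMIT:P3(v=28,ok=T)] out:-; bubbles=3
Tick 10: [PARSE:-, VALIDATE:-, TRANSFORM:-, EMIT:-] out:P3(v=28); bubbles=4
Total bubble-slots: 28

Answer: 28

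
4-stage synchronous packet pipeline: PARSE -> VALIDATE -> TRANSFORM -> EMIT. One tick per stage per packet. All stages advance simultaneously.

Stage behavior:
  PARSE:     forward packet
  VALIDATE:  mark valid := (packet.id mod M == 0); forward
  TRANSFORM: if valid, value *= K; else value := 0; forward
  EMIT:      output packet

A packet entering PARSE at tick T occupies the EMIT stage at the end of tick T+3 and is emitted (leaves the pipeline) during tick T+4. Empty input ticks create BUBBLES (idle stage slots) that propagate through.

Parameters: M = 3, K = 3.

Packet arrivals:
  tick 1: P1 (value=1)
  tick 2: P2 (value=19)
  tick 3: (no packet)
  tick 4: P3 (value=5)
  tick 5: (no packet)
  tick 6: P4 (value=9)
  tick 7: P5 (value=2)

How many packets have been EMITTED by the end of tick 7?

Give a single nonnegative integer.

Tick 1: [PARSE:P1(v=1,ok=F), VALIDATE:-, TRANSFORM:-, EMIT:-] out:-; in:P1
Tick 2: [PARSE:P2(v=19,ok=F), VALIDATE:P1(v=1,ok=F), TRANSFORM:-, EMIT:-] out:-; in:P2
Tick 3: [PARSE:-, VALIDATE:P2(v=19,ok=F), TRANSFORM:P1(v=0,ok=F), EMIT:-] out:-; in:-
Tick 4: [PARSE:P3(v=5,ok=F), VALIDATE:-, TRANSFORM:P2(v=0,ok=F), EMIT:P1(v=0,ok=F)] out:-; in:P3
Tick 5: [PARSE:-, VALIDATE:P3(v=5,ok=T), TRANSFORM:-, EMIT:P2(v=0,ok=F)] out:P1(v=0); in:-
Tick 6: [PARSE:P4(v=9,ok=F), VALIDATE:-, TRANSFORM:P3(v=15,ok=T), EMIT:-] out:P2(v=0); in:P4
Tick 7: [PARSE:P5(v=2,ok=F), VALIDATE:P4(v=9,ok=F), TRANSFORM:-, EMIT:P3(v=15,ok=T)] out:-; in:P5
Emitted by tick 7: ['P1', 'P2']

Answer: 2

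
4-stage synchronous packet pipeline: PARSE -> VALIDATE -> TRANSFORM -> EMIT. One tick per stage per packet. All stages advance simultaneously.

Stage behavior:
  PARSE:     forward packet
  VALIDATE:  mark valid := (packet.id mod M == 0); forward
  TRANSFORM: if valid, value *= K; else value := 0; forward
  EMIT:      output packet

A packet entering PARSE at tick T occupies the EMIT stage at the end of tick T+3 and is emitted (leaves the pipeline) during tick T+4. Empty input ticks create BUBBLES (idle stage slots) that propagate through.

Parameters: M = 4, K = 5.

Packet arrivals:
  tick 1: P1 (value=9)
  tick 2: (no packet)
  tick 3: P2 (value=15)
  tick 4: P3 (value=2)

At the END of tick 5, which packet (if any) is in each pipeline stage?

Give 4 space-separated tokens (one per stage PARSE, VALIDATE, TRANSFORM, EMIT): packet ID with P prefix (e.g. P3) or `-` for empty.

Answer: - P3 P2 -

Derivation:
Tick 1: [PARSE:P1(v=9,ok=F), VALIDATE:-, TRANSFORM:-, EMIT:-] out:-; in:P1
Tick 2: [PARSE:-, VALIDATE:P1(v=9,ok=F), TRANSFORM:-, EMIT:-] out:-; in:-
Tick 3: [PARSE:P2(v=15,ok=F), VALIDATE:-, TRANSFORM:P1(v=0,ok=F), EMIT:-] out:-; in:P2
Tick 4: [PARSE:P3(v=2,ok=F), VALIDATE:P2(v=15,ok=F), TRANSFORM:-, EMIT:P1(v=0,ok=F)] out:-; in:P3
Tick 5: [PARSE:-, VALIDATE:P3(v=2,ok=F), TRANSFORM:P2(v=0,ok=F), EMIT:-] out:P1(v=0); in:-
At end of tick 5: ['-', 'P3', 'P2', '-']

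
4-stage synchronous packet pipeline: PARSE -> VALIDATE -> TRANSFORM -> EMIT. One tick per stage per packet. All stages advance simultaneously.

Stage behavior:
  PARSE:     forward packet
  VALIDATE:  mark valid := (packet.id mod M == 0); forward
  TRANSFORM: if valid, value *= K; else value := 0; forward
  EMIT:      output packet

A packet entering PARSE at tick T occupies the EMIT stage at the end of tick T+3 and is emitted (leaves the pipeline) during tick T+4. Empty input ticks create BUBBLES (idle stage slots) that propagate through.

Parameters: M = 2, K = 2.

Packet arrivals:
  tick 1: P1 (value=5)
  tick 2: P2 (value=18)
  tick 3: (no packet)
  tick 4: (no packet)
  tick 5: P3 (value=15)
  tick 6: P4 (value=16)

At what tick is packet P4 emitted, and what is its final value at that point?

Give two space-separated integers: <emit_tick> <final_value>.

Tick 1: [PARSE:P1(v=5,ok=F), VALIDATE:-, TRANSFORM:-, EMIT:-] out:-; in:P1
Tick 2: [PARSE:P2(v=18,ok=F), VALIDATE:P1(v=5,ok=F), TRANSFORM:-, EMIT:-] out:-; in:P2
Tick 3: [PARSE:-, VALIDATE:P2(v=18,ok=T), TRANSFORM:P1(v=0,ok=F), EMIT:-] out:-; in:-
Tick 4: [PARSE:-, VALIDATE:-, TRANSFORM:P2(v=36,ok=T), EMIT:P1(v=0,ok=F)] out:-; in:-
Tick 5: [PARSE:P3(v=15,ok=F), VALIDATE:-, TRANSFORM:-, EMIT:P2(v=36,ok=T)] out:P1(v=0); in:P3
Tick 6: [PARSE:P4(v=16,ok=F), VALIDATE:P3(v=15,ok=F), TRANSFORM:-, EMIT:-] out:P2(v=36); in:P4
Tick 7: [PARSE:-, VALIDATE:P4(v=16,ok=T), TRANSFORM:P3(v=0,ok=F), EMIT:-] out:-; in:-
Tick 8: [PARSE:-, VALIDATE:-, TRANSFORM:P4(v=32,ok=T), EMIT:P3(v=0,ok=F)] out:-; in:-
Tick 9: [PARSE:-, VALIDATE:-, TRANSFORM:-, EMIT:P4(v=32,ok=T)] out:P3(v=0); in:-
Tick 10: [PARSE:-, VALIDATE:-, TRANSFORM:-, EMIT:-] out:P4(v=32); in:-
P4: arrives tick 6, valid=True (id=4, id%2=0), emit tick 10, final value 32

Answer: 10 32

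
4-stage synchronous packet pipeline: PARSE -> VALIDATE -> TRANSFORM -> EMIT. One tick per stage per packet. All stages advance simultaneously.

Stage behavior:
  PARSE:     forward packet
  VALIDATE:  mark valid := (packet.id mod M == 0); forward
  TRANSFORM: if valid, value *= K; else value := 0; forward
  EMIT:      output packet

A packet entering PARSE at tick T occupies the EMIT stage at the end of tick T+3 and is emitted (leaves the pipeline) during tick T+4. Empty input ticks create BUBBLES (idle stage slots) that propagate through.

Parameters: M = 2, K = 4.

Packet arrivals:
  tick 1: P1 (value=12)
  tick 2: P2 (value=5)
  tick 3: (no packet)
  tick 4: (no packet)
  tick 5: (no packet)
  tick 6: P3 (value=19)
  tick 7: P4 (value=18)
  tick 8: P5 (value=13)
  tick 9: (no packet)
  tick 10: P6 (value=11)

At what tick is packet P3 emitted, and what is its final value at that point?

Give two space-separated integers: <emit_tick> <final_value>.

Answer: 10 0

Derivation:
Tick 1: [PARSE:P1(v=12,ok=F), VALIDATE:-, TRANSFORM:-, EMIT:-] out:-; in:P1
Tick 2: [PARSE:P2(v=5,ok=F), VALIDATE:P1(v=12,ok=F), TRANSFORM:-, EMIT:-] out:-; in:P2
Tick 3: [PARSE:-, VALIDATE:P2(v=5,ok=T), TRANSFORM:P1(v=0,ok=F), EMIT:-] out:-; in:-
Tick 4: [PARSE:-, VALIDATE:-, TRANSFORM:P2(v=20,ok=T), EMIT:P1(v=0,ok=F)] out:-; in:-
Tick 5: [PARSE:-, VALIDATE:-, TRANSFORM:-, EMIT:P2(v=20,ok=T)] out:P1(v=0); in:-
Tick 6: [PARSE:P3(v=19,ok=F), VALIDATE:-, TRANSFORM:-, EMIT:-] out:P2(v=20); in:P3
Tick 7: [PARSE:P4(v=18,ok=F), VALIDATE:P3(v=19,ok=F), TRANSFORM:-, EMIT:-] out:-; in:P4
Tick 8: [PARSE:P5(v=13,ok=F), VALIDATE:P4(v=18,ok=T), TRANSFORM:P3(v=0,ok=F), EMIT:-] out:-; in:P5
Tick 9: [PARSE:-, VALIDATE:P5(v=13,ok=F), TRANSFORM:P4(v=72,ok=T), EMIT:P3(v=0,ok=F)] out:-; in:-
Tick 10: [PARSE:P6(v=11,ok=F), VALIDATE:-, TRANSFORM:P5(v=0,ok=F), EMIT:P4(v=72,ok=T)] out:P3(v=0); in:P6
Tick 11: [PARSE:-, VALIDATE:P6(v=11,ok=T), TRANSFORM:-, EMIT:P5(v=0,ok=F)] out:P4(v=72); in:-
Tick 12: [PARSE:-, VALIDATE:-, TRANSFORM:P6(v=44,ok=T), EMIT:-] out:P5(v=0); in:-
Tick 13: [PARSE:-, VALIDATE:-, TRANSFORM:-, EMIT:P6(v=44,ok=T)] out:-; in:-
Tick 14: [PARSE:-, VALIDATE:-, TRANSFORM:-, EMIT:-] out:P6(v=44); in:-
P3: arrives tick 6, valid=False (id=3, id%2=1), emit tick 10, final value 0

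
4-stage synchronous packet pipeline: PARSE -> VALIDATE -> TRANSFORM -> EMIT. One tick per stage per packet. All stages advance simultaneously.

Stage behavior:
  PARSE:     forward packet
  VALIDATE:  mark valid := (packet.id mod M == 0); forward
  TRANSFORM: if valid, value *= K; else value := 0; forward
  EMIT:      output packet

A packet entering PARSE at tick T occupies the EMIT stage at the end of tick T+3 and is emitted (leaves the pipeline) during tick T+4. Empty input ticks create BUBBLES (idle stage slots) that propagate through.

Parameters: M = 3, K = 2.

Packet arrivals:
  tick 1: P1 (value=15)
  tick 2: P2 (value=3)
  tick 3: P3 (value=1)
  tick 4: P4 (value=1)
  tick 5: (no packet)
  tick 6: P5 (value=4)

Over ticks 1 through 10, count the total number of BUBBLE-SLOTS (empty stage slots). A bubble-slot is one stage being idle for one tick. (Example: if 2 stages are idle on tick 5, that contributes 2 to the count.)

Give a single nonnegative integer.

Answer: 20

Derivation:
Tick 1: [PARSE:P1(v=15,ok=F), VALIDATE:-, TRANSFORM:-, EMIT:-] out:-; bubbles=3
Tick 2: [PARSE:P2(v=3,ok=F), VALIDATE:P1(v=15,ok=F), TRANSFORM:-, EMIT:-] out:-; bubbles=2
Tick 3: [PARSE:P3(v=1,ok=F), VALIDATE:P2(v=3,ok=F), TRANSFORM:P1(v=0,ok=F), EMIT:-] out:-; bubbles=1
Tick 4: [PARSE:P4(v=1,ok=F), VALIDATE:P3(v=1,ok=T), TRANSFORM:P2(v=0,ok=F), EMIT:P1(v=0,ok=F)] out:-; bubbles=0
Tick 5: [PARSE:-, VALIDATE:P4(v=1,ok=F), TRANSFORM:P3(v=2,ok=T), EMIT:P2(v=0,ok=F)] out:P1(v=0); bubbles=1
Tick 6: [PARSE:P5(v=4,ok=F), VALIDATE:-, TRANSFORM:P4(v=0,ok=F), EMIT:P3(v=2,ok=T)] out:P2(v=0); bubbles=1
Tick 7: [PARSE:-, VALIDATE:P5(v=4,ok=F), TRANSFORM:-, EMIT:P4(v=0,ok=F)] out:P3(v=2); bubbles=2
Tick 8: [PARSE:-, VALIDATE:-, TRANSFORM:P5(v=0,ok=F), EMIT:-] out:P4(v=0); bubbles=3
Tick 9: [PARSE:-, VALIDATE:-, TRANSFORM:-, EMIT:P5(v=0,ok=F)] out:-; bubbles=3
Tick 10: [PARSE:-, VALIDATE:-, TRANSFORM:-, EMIT:-] out:P5(v=0); bubbles=4
Total bubble-slots: 20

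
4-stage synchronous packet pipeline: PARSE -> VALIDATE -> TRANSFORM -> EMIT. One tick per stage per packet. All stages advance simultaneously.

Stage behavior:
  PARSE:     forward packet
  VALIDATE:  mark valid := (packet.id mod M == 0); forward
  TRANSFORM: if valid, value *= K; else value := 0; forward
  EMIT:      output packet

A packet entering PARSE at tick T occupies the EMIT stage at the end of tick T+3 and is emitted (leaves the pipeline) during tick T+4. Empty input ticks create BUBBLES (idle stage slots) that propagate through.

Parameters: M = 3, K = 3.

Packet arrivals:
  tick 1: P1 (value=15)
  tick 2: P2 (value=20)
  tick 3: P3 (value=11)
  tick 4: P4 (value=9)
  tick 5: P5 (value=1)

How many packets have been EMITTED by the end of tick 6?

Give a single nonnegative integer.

Tick 1: [PARSE:P1(v=15,ok=F), VALIDATE:-, TRANSFORM:-, EMIT:-] out:-; in:P1
Tick 2: [PARSE:P2(v=20,ok=F), VALIDATE:P1(v=15,ok=F), TRANSFORM:-, EMIT:-] out:-; in:P2
Tick 3: [PARSE:P3(v=11,ok=F), VALIDATE:P2(v=20,ok=F), TRANSFORM:P1(v=0,ok=F), EMIT:-] out:-; in:P3
Tick 4: [PARSE:P4(v=9,ok=F), VALIDATE:P3(v=11,ok=T), TRANSFORM:P2(v=0,ok=F), EMIT:P1(v=0,ok=F)] out:-; in:P4
Tick 5: [PARSE:P5(v=1,ok=F), VALIDATE:P4(v=9,ok=F), TRANSFORM:P3(v=33,ok=T), EMIT:P2(v=0,ok=F)] out:P1(v=0); in:P5
Tick 6: [PARSE:-, VALIDATE:P5(v=1,ok=F), TRANSFORM:P4(v=0,ok=F), EMIT:P3(v=33,ok=T)] out:P2(v=0); in:-
Emitted by tick 6: ['P1', 'P2']

Answer: 2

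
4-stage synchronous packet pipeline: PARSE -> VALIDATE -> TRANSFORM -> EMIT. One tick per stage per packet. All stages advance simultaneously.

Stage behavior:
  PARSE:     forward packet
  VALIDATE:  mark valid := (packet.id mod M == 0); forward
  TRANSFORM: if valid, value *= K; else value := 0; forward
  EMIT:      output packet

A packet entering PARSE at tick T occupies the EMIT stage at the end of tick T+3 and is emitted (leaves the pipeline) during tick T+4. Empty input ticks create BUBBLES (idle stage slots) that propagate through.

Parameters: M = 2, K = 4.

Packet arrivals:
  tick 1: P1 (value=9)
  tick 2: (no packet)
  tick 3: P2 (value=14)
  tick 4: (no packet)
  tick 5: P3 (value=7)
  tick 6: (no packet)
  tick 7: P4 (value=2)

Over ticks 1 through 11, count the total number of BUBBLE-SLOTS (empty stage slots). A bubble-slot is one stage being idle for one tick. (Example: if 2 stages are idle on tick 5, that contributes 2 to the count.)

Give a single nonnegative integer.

Tick 1: [PARSE:P1(v=9,ok=F), VALIDATE:-, TRANSFORM:-, EMIT:-] out:-; bubbles=3
Tick 2: [PARSE:-, VALIDATE:P1(v=9,ok=F), TRANSFORM:-, EMIT:-] out:-; bubbles=3
Tick 3: [PARSE:P2(v=14,ok=F), VALIDATE:-, TRANSFORM:P1(v=0,ok=F), EMIT:-] out:-; bubbles=2
Tick 4: [PARSE:-, VALIDATE:P2(v=14,ok=T), TRANSFORM:-, EMIT:P1(v=0,ok=F)] out:-; bubbles=2
Tick 5: [PARSE:P3(v=7,ok=F), VALIDATE:-, TRANSFORM:P2(v=56,ok=T), EMIT:-] out:P1(v=0); bubbles=2
Tick 6: [PARSE:-, VALIDATE:P3(v=7,ok=F), TRANSFORM:-, EMIT:P2(v=56,ok=T)] out:-; bubbles=2
Tick 7: [PARSE:P4(v=2,ok=F), VALIDATE:-, TRANSFORM:P3(v=0,ok=F), EMIT:-] out:P2(v=56); bubbles=2
Tick 8: [PARSE:-, VALIDATE:P4(v=2,ok=T), TRANSFORM:-, EMIT:P3(v=0,ok=F)] out:-; bubbles=2
Tick 9: [PARSE:-, VALIDATE:-, TRANSFORM:P4(v=8,ok=T), EMIT:-] out:P3(v=0); bubbles=3
Tick 10: [PARSE:-, VALIDATE:-, TRANSFORM:-, EMIT:P4(v=8,ok=T)] out:-; bubbles=3
Tick 11: [PARSE:-, VALIDATE:-, TRANSFORM:-, EMIT:-] out:P4(v=8); bubbles=4
Total bubble-slots: 28

Answer: 28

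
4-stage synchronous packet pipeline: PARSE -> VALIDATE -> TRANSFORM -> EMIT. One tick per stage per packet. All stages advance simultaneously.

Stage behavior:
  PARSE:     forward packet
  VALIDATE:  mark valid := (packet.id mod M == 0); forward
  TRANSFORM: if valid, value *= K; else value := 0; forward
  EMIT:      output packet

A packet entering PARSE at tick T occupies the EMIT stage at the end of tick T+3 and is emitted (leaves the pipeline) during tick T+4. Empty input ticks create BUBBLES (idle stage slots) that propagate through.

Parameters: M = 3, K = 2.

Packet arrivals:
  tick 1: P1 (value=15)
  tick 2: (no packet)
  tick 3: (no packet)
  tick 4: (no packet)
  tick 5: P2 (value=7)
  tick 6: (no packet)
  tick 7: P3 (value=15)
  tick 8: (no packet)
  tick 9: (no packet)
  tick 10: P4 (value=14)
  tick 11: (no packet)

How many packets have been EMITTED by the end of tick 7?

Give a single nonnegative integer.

Answer: 1

Derivation:
Tick 1: [PARSE:P1(v=15,ok=F), VALIDATE:-, TRANSFORM:-, EMIT:-] out:-; in:P1
Tick 2: [PARSE:-, VALIDATE:P1(v=15,ok=F), TRANSFORM:-, EMIT:-] out:-; in:-
Tick 3: [PARSE:-, VALIDATE:-, TRANSFORM:P1(v=0,ok=F), EMIT:-] out:-; in:-
Tick 4: [PARSE:-, VALIDATE:-, TRANSFORM:-, EMIT:P1(v=0,ok=F)] out:-; in:-
Tick 5: [PARSE:P2(v=7,ok=F), VALIDATE:-, TRANSFORM:-, EMIT:-] out:P1(v=0); in:P2
Tick 6: [PARSE:-, VALIDATE:P2(v=7,ok=F), TRANSFORM:-, EMIT:-] out:-; in:-
Tick 7: [PARSE:P3(v=15,ok=F), VALIDATE:-, TRANSFORM:P2(v=0,ok=F), EMIT:-] out:-; in:P3
Emitted by tick 7: ['P1']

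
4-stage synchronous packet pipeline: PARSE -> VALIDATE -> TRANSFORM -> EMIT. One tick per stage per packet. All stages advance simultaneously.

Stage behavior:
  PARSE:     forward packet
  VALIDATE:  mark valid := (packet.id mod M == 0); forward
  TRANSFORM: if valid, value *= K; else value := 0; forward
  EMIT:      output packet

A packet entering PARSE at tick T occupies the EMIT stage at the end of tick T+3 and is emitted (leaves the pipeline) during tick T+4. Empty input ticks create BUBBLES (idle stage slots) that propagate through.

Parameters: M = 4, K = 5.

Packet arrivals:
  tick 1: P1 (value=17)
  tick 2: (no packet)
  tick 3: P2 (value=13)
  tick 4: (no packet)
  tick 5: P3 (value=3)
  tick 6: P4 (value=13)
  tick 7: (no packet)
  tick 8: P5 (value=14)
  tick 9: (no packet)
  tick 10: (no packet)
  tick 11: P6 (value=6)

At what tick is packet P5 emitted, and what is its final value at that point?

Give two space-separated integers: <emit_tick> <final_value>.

Answer: 12 0

Derivation:
Tick 1: [PARSE:P1(v=17,ok=F), VALIDATE:-, TRANSFORM:-, EMIT:-] out:-; in:P1
Tick 2: [PARSE:-, VALIDATE:P1(v=17,ok=F), TRANSFORM:-, EMIT:-] out:-; in:-
Tick 3: [PARSE:P2(v=13,ok=F), VALIDATE:-, TRANSFORM:P1(v=0,ok=F), EMIT:-] out:-; in:P2
Tick 4: [PARSE:-, VALIDATE:P2(v=13,ok=F), TRANSFORM:-, EMIT:P1(v=0,ok=F)] out:-; in:-
Tick 5: [PARSE:P3(v=3,ok=F), VALIDATE:-, TRANSFORM:P2(v=0,ok=F), EMIT:-] out:P1(v=0); in:P3
Tick 6: [PARSE:P4(v=13,ok=F), VALIDATE:P3(v=3,ok=F), TRANSFORM:-, EMIT:P2(v=0,ok=F)] out:-; in:P4
Tick 7: [PARSE:-, VALIDATE:P4(v=13,ok=T), TRANSFORM:P3(v=0,ok=F), EMIT:-] out:P2(v=0); in:-
Tick 8: [PARSE:P5(v=14,ok=F), VALIDATE:-, TRANSFORM:P4(v=65,ok=T), EMIT:P3(v=0,ok=F)] out:-; in:P5
Tick 9: [PARSE:-, VALIDATE:P5(v=14,ok=F), TRANSFORM:-, EMIT:P4(v=65,ok=T)] out:P3(v=0); in:-
Tick 10: [PARSE:-, VALIDATE:-, TRANSFORM:P5(v=0,ok=F), EMIT:-] out:P4(v=65); in:-
Tick 11: [PARSE:P6(v=6,ok=F), VALIDATE:-, TRANSFORM:-, EMIT:P5(v=0,ok=F)] out:-; in:P6
Tick 12: [PARSE:-, VALIDATE:P6(v=6,ok=F), TRANSFORM:-, EMIT:-] out:P5(v=0); in:-
Tick 13: [PARSE:-, VALIDATE:-, TRANSFORM:P6(v=0,ok=F), EMIT:-] out:-; in:-
Tick 14: [PARSE:-, VALIDATE:-, TRANSFORM:-, EMIT:P6(v=0,ok=F)] out:-; in:-
Tick 15: [PARSE:-, VALIDATE:-, TRANSFORM:-, EMIT:-] out:P6(v=0); in:-
P5: arrives tick 8, valid=False (id=5, id%4=1), emit tick 12, final value 0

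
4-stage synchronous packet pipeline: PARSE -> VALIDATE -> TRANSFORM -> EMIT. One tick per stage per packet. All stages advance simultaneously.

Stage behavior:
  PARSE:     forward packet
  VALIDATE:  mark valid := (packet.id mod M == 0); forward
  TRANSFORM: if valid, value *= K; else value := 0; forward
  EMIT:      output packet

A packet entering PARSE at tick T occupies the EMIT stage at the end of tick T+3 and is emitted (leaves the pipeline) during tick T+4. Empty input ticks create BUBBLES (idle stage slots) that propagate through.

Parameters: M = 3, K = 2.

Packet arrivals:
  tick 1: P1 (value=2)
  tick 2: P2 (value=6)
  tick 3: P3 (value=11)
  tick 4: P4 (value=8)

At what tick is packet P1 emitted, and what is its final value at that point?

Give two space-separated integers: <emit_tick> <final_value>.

Tick 1: [PARSE:P1(v=2,ok=F), VALIDATE:-, TRANSFORM:-, EMIT:-] out:-; in:P1
Tick 2: [PARSE:P2(v=6,ok=F), VALIDATE:P1(v=2,ok=F), TRANSFORM:-, EMIT:-] out:-; in:P2
Tick 3: [PARSE:P3(v=11,ok=F), VALIDATE:P2(v=6,ok=F), TRANSFORM:P1(v=0,ok=F), EMIT:-] out:-; in:P3
Tick 4: [PARSE:P4(v=8,ok=F), VALIDATE:P3(v=11,ok=T), TRANSFORM:P2(v=0,ok=F), EMIT:P1(v=0,ok=F)] out:-; in:P4
Tick 5: [PARSE:-, VALIDATE:P4(v=8,ok=F), TRANSFORM:P3(v=22,ok=T), EMIT:P2(v=0,ok=F)] out:P1(v=0); in:-
Tick 6: [PARSE:-, VALIDATE:-, TRANSFORM:P4(v=0,ok=F), EMIT:P3(v=22,ok=T)] out:P2(v=0); in:-
Tick 7: [PARSE:-, VALIDATE:-, TRANSFORM:-, EMIT:P4(v=0,ok=F)] out:P3(v=22); in:-
Tick 8: [PARSE:-, VALIDATE:-, TRANSFORM:-, EMIT:-] out:P4(v=0); in:-
P1: arrives tick 1, valid=False (id=1, id%3=1), emit tick 5, final value 0

Answer: 5 0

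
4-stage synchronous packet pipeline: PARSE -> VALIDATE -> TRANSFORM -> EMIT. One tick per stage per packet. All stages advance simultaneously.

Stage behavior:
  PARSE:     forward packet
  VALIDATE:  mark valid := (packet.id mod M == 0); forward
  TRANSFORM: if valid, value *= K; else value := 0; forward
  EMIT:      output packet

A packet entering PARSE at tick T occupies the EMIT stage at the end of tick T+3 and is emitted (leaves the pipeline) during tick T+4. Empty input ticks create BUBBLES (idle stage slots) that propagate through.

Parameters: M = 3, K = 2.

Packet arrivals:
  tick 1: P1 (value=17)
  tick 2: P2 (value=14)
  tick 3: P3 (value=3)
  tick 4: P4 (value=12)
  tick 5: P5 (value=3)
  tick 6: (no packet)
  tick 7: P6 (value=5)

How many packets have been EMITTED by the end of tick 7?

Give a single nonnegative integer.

Tick 1: [PARSE:P1(v=17,ok=F), VALIDATE:-, TRANSFORM:-, EMIT:-] out:-; in:P1
Tick 2: [PARSE:P2(v=14,ok=F), VALIDATE:P1(v=17,ok=F), TRANSFORM:-, EMIT:-] out:-; in:P2
Tick 3: [PARSE:P3(v=3,ok=F), VALIDATE:P2(v=14,ok=F), TRANSFORM:P1(v=0,ok=F), EMIT:-] out:-; in:P3
Tick 4: [PARSE:P4(v=12,ok=F), VALIDATE:P3(v=3,ok=T), TRANSFORM:P2(v=0,ok=F), EMIT:P1(v=0,ok=F)] out:-; in:P4
Tick 5: [PARSE:P5(v=3,ok=F), VALIDATE:P4(v=12,ok=F), TRANSFORM:P3(v=6,ok=T), EMIT:P2(v=0,ok=F)] out:P1(v=0); in:P5
Tick 6: [PARSE:-, VALIDATE:P5(v=3,ok=F), TRANSFORM:P4(v=0,ok=F), EMIT:P3(v=6,ok=T)] out:P2(v=0); in:-
Tick 7: [PARSE:P6(v=5,ok=F), VALIDATE:-, TRANSFORM:P5(v=0,ok=F), EMIT:P4(v=0,ok=F)] out:P3(v=6); in:P6
Emitted by tick 7: ['P1', 'P2', 'P3']

Answer: 3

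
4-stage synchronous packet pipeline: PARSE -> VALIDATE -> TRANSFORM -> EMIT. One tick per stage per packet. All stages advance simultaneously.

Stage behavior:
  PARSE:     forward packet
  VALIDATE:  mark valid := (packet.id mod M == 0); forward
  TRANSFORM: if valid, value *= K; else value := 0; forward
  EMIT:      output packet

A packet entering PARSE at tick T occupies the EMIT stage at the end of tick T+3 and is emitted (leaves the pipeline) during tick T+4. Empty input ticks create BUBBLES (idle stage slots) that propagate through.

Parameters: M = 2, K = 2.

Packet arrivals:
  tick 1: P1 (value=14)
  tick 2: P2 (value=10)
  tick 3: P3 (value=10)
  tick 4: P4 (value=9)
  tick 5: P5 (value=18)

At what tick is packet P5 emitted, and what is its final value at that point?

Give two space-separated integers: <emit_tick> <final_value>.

Answer: 9 0

Derivation:
Tick 1: [PARSE:P1(v=14,ok=F), VALIDATE:-, TRANSFORM:-, EMIT:-] out:-; in:P1
Tick 2: [PARSE:P2(v=10,ok=F), VALIDATE:P1(v=14,ok=F), TRANSFORM:-, EMIT:-] out:-; in:P2
Tick 3: [PARSE:P3(v=10,ok=F), VALIDATE:P2(v=10,ok=T), TRANSFORM:P1(v=0,ok=F), EMIT:-] out:-; in:P3
Tick 4: [PARSE:P4(v=9,ok=F), VALIDATE:P3(v=10,ok=F), TRANSFORM:P2(v=20,ok=T), EMIT:P1(v=0,ok=F)] out:-; in:P4
Tick 5: [PARSE:P5(v=18,ok=F), VALIDATE:P4(v=9,ok=T), TRANSFORM:P3(v=0,ok=F), EMIT:P2(v=20,ok=T)] out:P1(v=0); in:P5
Tick 6: [PARSE:-, VALIDATE:P5(v=18,ok=F), TRANSFORM:P4(v=18,ok=T), EMIT:P3(v=0,ok=F)] out:P2(v=20); in:-
Tick 7: [PARSE:-, VALIDATE:-, TRANSFORM:P5(v=0,ok=F), EMIT:P4(v=18,ok=T)] out:P3(v=0); in:-
Tick 8: [PARSE:-, VALIDATE:-, TRANSFORM:-, EMIT:P5(v=0,ok=F)] out:P4(v=18); in:-
Tick 9: [PARSE:-, VALIDATE:-, TRANSFORM:-, EMIT:-] out:P5(v=0); in:-
P5: arrives tick 5, valid=False (id=5, id%2=1), emit tick 9, final value 0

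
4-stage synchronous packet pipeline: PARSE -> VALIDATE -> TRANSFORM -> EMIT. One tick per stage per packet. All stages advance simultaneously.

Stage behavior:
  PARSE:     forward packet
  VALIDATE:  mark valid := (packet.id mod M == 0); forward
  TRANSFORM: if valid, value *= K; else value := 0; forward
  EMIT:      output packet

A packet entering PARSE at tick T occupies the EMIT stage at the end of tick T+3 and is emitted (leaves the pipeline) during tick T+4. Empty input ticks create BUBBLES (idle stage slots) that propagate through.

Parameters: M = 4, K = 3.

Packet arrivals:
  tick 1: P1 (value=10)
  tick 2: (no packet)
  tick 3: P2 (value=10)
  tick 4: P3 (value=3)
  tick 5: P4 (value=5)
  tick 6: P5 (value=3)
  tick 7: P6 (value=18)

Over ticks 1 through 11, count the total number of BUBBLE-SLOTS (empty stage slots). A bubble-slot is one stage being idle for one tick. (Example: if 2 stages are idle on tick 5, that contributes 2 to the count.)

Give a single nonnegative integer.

Answer: 20

Derivation:
Tick 1: [PARSE:P1(v=10,ok=F), VALIDATE:-, TRANSFORM:-, EMIT:-] out:-; bubbles=3
Tick 2: [PARSE:-, VALIDATE:P1(v=10,ok=F), TRANSFORM:-, EMIT:-] out:-; bubbles=3
Tick 3: [PARSE:P2(v=10,ok=F), VALIDATE:-, TRANSFORM:P1(v=0,ok=F), EMIT:-] out:-; bubbles=2
Tick 4: [PARSE:P3(v=3,ok=F), VALIDATE:P2(v=10,ok=F), TRANSFORM:-, EMIT:P1(v=0,ok=F)] out:-; bubbles=1
Tick 5: [PARSE:P4(v=5,ok=F), VALIDATE:P3(v=3,ok=F), TRANSFORM:P2(v=0,ok=F), EMIT:-] out:P1(v=0); bubbles=1
Tick 6: [PARSE:P5(v=3,ok=F), VALIDATE:P4(v=5,ok=T), TRANSFORM:P3(v=0,ok=F), EMIT:P2(v=0,ok=F)] out:-; bubbles=0
Tick 7: [PARSE:P6(v=18,ok=F), VALIDATE:P5(v=3,ok=F), TRANSFORM:P4(v=15,ok=T), EMIT:P3(v=0,ok=F)] out:P2(v=0); bubbles=0
Tick 8: [PARSE:-, VALIDATE:P6(v=18,ok=F), TRANSFORM:P5(v=0,ok=F), EMIT:P4(v=15,ok=T)] out:P3(v=0); bubbles=1
Tick 9: [PARSE:-, VALIDATE:-, TRANSFORM:P6(v=0,ok=F), EMIT:P5(v=0,ok=F)] out:P4(v=15); bubbles=2
Tick 10: [PARSE:-, VALIDATE:-, TRANSFORM:-, EMIT:P6(v=0,ok=F)] out:P5(v=0); bubbles=3
Tick 11: [PARSE:-, VALIDATE:-, TRANSFORM:-, EMIT:-] out:P6(v=0); bubbles=4
Total bubble-slots: 20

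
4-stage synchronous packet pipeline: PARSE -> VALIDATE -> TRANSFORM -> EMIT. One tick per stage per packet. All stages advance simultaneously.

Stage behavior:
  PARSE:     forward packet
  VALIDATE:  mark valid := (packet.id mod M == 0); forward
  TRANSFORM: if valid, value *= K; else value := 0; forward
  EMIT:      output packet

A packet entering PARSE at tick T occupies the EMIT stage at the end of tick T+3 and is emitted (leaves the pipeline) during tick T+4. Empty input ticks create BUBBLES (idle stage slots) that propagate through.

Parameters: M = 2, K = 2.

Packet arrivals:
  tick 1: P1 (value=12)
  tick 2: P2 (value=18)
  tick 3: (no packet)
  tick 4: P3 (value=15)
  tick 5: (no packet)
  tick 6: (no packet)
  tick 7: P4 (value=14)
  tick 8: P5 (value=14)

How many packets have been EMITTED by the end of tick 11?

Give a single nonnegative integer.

Tick 1: [PARSE:P1(v=12,ok=F), VALIDATE:-, TRANSFORM:-, EMIT:-] out:-; in:P1
Tick 2: [PARSE:P2(v=18,ok=F), VALIDATE:P1(v=12,ok=F), TRANSFORM:-, EMIT:-] out:-; in:P2
Tick 3: [PARSE:-, VALIDATE:P2(v=18,ok=T), TRANSFORM:P1(v=0,ok=F), EMIT:-] out:-; in:-
Tick 4: [PARSE:P3(v=15,ok=F), VALIDATE:-, TRANSFORM:P2(v=36,ok=T), EMIT:P1(v=0,ok=F)] out:-; in:P3
Tick 5: [PARSE:-, VALIDATE:P3(v=15,ok=F), TRANSFORM:-, EMIT:P2(v=36,ok=T)] out:P1(v=0); in:-
Tick 6: [PARSE:-, VALIDATE:-, TRANSFORM:P3(v=0,ok=F), EMIT:-] out:P2(v=36); in:-
Tick 7: [PARSE:P4(v=14,ok=F), VALIDATE:-, TRANSFORM:-, EMIT:P3(v=0,ok=F)] out:-; in:P4
Tick 8: [PARSE:P5(v=14,ok=F), VALIDATE:P4(v=14,ok=T), TRANSFORM:-, EMIT:-] out:P3(v=0); in:P5
Tick 9: [PARSE:-, VALIDATE:P5(v=14,ok=F), TRANSFORM:P4(v=28,ok=T), EMIT:-] out:-; in:-
Tick 10: [PARSE:-, VALIDATE:-, TRANSFORM:P5(v=0,ok=F), EMIT:P4(v=28,ok=T)] out:-; in:-
Tick 11: [PARSE:-, VALIDATE:-, TRANSFORM:-, EMIT:P5(v=0,ok=F)] out:P4(v=28); in:-
Emitted by tick 11: ['P1', 'P2', 'P3', 'P4']

Answer: 4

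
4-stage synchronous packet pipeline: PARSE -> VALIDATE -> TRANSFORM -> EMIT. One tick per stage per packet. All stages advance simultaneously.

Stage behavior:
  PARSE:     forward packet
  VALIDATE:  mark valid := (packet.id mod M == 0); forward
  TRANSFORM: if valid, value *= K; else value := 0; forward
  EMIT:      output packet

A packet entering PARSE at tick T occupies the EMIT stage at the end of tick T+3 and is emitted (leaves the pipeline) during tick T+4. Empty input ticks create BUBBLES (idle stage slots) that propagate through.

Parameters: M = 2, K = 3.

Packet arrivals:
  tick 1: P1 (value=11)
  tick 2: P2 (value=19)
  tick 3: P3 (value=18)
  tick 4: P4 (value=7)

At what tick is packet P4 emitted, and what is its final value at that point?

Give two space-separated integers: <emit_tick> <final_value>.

Tick 1: [PARSE:P1(v=11,ok=F), VALIDATE:-, TRANSFORM:-, EMIT:-] out:-; in:P1
Tick 2: [PARSE:P2(v=19,ok=F), VALIDATE:P1(v=11,ok=F), TRANSFORM:-, EMIT:-] out:-; in:P2
Tick 3: [PARSE:P3(v=18,ok=F), VALIDATE:P2(v=19,ok=T), TRANSFORM:P1(v=0,ok=F), EMIT:-] out:-; in:P3
Tick 4: [PARSE:P4(v=7,ok=F), VALIDATE:P3(v=18,ok=F), TRANSFORM:P2(v=57,ok=T), EMIT:P1(v=0,ok=F)] out:-; in:P4
Tick 5: [PARSE:-, VALIDATE:P4(v=7,ok=T), TRANSFORM:P3(v=0,ok=F), EMIT:P2(v=57,ok=T)] out:P1(v=0); in:-
Tick 6: [PARSE:-, VALIDATE:-, TRANSFORM:P4(v=21,ok=T), EMIT:P3(v=0,ok=F)] out:P2(v=57); in:-
Tick 7: [PARSE:-, VALIDATE:-, TRANSFORM:-, EMIT:P4(v=21,ok=T)] out:P3(v=0); in:-
Tick 8: [PARSE:-, VALIDATE:-, TRANSFORM:-, EMIT:-] out:P4(v=21); in:-
P4: arrives tick 4, valid=True (id=4, id%2=0), emit tick 8, final value 21

Answer: 8 21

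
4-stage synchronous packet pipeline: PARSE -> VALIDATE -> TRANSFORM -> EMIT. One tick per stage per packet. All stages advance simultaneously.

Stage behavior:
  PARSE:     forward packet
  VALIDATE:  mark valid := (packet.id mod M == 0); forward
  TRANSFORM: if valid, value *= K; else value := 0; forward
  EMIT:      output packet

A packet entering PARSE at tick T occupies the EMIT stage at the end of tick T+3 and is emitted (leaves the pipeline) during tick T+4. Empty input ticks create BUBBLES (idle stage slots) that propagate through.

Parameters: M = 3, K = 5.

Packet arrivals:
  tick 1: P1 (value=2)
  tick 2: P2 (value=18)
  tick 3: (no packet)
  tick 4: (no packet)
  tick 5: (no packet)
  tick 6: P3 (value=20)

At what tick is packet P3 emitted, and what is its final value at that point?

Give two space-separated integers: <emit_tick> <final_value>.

Tick 1: [PARSE:P1(v=2,ok=F), VALIDATE:-, TRANSFORM:-, EMIT:-] out:-; in:P1
Tick 2: [PARSE:P2(v=18,ok=F), VALIDATE:P1(v=2,ok=F), TRANSFORM:-, EMIT:-] out:-; in:P2
Tick 3: [PARSE:-, VALIDATE:P2(v=18,ok=F), TRANSFORM:P1(v=0,ok=F), EMIT:-] out:-; in:-
Tick 4: [PARSE:-, VALIDATE:-, TRANSFORM:P2(v=0,ok=F), EMIT:P1(v=0,ok=F)] out:-; in:-
Tick 5: [PARSE:-, VALIDATE:-, TRANSFORM:-, EMIT:P2(v=0,ok=F)] out:P1(v=0); in:-
Tick 6: [PARSE:P3(v=20,ok=F), VALIDATE:-, TRANSFORM:-, EMIT:-] out:P2(v=0); in:P3
Tick 7: [PARSE:-, VALIDATE:P3(v=20,ok=T), TRANSFORM:-, EMIT:-] out:-; in:-
Tick 8: [PARSE:-, VALIDATE:-, TRANSFORM:P3(v=100,ok=T), EMIT:-] out:-; in:-
Tick 9: [PARSE:-, VALIDATE:-, TRANSFORM:-, EMIT:P3(v=100,ok=T)] out:-; in:-
Tick 10: [PARSE:-, VALIDATE:-, TRANSFORM:-, EMIT:-] out:P3(v=100); in:-
P3: arrives tick 6, valid=True (id=3, id%3=0), emit tick 10, final value 100

Answer: 10 100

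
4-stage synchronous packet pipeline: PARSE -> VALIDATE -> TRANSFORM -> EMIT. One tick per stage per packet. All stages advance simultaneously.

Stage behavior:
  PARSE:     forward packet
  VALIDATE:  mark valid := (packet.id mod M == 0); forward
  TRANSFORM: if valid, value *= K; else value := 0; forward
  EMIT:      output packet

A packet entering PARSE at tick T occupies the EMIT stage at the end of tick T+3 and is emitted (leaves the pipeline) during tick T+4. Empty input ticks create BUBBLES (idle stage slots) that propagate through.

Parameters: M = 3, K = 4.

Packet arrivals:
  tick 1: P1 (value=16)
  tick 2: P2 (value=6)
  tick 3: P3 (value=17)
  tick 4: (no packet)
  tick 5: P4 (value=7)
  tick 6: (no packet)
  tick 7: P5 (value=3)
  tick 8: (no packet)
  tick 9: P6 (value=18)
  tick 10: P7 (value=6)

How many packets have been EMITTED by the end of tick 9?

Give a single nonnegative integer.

Answer: 4

Derivation:
Tick 1: [PARSE:P1(v=16,ok=F), VALIDATE:-, TRANSFORM:-, EMIT:-] out:-; in:P1
Tick 2: [PARSE:P2(v=6,ok=F), VALIDATE:P1(v=16,ok=F), TRANSFORM:-, EMIT:-] out:-; in:P2
Tick 3: [PARSE:P3(v=17,ok=F), VALIDATE:P2(v=6,ok=F), TRANSFORM:P1(v=0,ok=F), EMIT:-] out:-; in:P3
Tick 4: [PARSE:-, VALIDATE:P3(v=17,ok=T), TRANSFORM:P2(v=0,ok=F), EMIT:P1(v=0,ok=F)] out:-; in:-
Tick 5: [PARSE:P4(v=7,ok=F), VALIDATE:-, TRANSFORM:P3(v=68,ok=T), EMIT:P2(v=0,ok=F)] out:P1(v=0); in:P4
Tick 6: [PARSE:-, VALIDATE:P4(v=7,ok=F), TRANSFORM:-, EMIT:P3(v=68,ok=T)] out:P2(v=0); in:-
Tick 7: [PARSE:P5(v=3,ok=F), VALIDATE:-, TRANSFORM:P4(v=0,ok=F), EMIT:-] out:P3(v=68); in:P5
Tick 8: [PARSE:-, VALIDATE:P5(v=3,ok=F), TRANSFORM:-, EMIT:P4(v=0,ok=F)] out:-; in:-
Tick 9: [PARSE:P6(v=18,ok=F), VALIDATE:-, TRANSFORM:P5(v=0,ok=F), EMIT:-] out:P4(v=0); in:P6
Emitted by tick 9: ['P1', 'P2', 'P3', 'P4']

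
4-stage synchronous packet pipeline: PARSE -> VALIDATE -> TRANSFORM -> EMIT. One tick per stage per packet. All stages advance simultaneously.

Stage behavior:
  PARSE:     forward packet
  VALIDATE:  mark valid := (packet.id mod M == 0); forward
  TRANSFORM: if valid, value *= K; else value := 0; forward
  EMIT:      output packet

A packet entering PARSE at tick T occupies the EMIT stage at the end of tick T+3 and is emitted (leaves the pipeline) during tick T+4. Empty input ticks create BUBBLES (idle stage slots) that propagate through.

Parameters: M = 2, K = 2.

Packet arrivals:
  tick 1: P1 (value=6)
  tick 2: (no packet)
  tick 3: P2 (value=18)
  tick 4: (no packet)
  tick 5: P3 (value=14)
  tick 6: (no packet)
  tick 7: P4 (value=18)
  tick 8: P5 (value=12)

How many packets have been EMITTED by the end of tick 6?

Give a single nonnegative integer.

Answer: 1

Derivation:
Tick 1: [PARSE:P1(v=6,ok=F), VALIDATE:-, TRANSFORM:-, EMIT:-] out:-; in:P1
Tick 2: [PARSE:-, VALIDATE:P1(v=6,ok=F), TRANSFORM:-, EMIT:-] out:-; in:-
Tick 3: [PARSE:P2(v=18,ok=F), VALIDATE:-, TRANSFORM:P1(v=0,ok=F), EMIT:-] out:-; in:P2
Tick 4: [PARSE:-, VALIDATE:P2(v=18,ok=T), TRANSFORM:-, EMIT:P1(v=0,ok=F)] out:-; in:-
Tick 5: [PARSE:P3(v=14,ok=F), VALIDATE:-, TRANSFORM:P2(v=36,ok=T), EMIT:-] out:P1(v=0); in:P3
Tick 6: [PARSE:-, VALIDATE:P3(v=14,ok=F), TRANSFORM:-, EMIT:P2(v=36,ok=T)] out:-; in:-
Emitted by tick 6: ['P1']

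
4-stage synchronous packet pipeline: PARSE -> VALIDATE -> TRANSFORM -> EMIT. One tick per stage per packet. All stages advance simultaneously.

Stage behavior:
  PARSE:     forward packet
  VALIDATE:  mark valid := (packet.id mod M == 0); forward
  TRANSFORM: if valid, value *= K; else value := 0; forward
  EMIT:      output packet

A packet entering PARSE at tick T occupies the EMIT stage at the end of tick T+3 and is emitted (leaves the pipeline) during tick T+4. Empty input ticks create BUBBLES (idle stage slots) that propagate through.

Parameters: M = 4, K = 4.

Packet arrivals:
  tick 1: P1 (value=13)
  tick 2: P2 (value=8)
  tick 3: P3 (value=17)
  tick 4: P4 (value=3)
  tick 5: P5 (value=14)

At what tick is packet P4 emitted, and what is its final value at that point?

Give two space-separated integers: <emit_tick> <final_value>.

Tick 1: [PARSE:P1(v=13,ok=F), VALIDATE:-, TRANSFORM:-, EMIT:-] out:-; in:P1
Tick 2: [PARSE:P2(v=8,ok=F), VALIDATE:P1(v=13,ok=F), TRANSFORM:-, EMIT:-] out:-; in:P2
Tick 3: [PARSE:P3(v=17,ok=F), VALIDATE:P2(v=8,ok=F), TRANSFORM:P1(v=0,ok=F), EMIT:-] out:-; in:P3
Tick 4: [PARSE:P4(v=3,ok=F), VALIDATE:P3(v=17,ok=F), TRANSFORM:P2(v=0,ok=F), EMIT:P1(v=0,ok=F)] out:-; in:P4
Tick 5: [PARSE:P5(v=14,ok=F), VALIDATE:P4(v=3,ok=T), TRANSFORM:P3(v=0,ok=F), EMIT:P2(v=0,ok=F)] out:P1(v=0); in:P5
Tick 6: [PARSE:-, VALIDATE:P5(v=14,ok=F), TRANSFORM:P4(v=12,ok=T), EMIT:P3(v=0,ok=F)] out:P2(v=0); in:-
Tick 7: [PARSE:-, VALIDATE:-, TRANSFORM:P5(v=0,ok=F), EMIT:P4(v=12,ok=T)] out:P3(v=0); in:-
Tick 8: [PARSE:-, VALIDATE:-, TRANSFORM:-, EMIT:P5(v=0,ok=F)] out:P4(v=12); in:-
Tick 9: [PARSE:-, VALIDATE:-, TRANSFORM:-, EMIT:-] out:P5(v=0); in:-
P4: arrives tick 4, valid=True (id=4, id%4=0), emit tick 8, final value 12

Answer: 8 12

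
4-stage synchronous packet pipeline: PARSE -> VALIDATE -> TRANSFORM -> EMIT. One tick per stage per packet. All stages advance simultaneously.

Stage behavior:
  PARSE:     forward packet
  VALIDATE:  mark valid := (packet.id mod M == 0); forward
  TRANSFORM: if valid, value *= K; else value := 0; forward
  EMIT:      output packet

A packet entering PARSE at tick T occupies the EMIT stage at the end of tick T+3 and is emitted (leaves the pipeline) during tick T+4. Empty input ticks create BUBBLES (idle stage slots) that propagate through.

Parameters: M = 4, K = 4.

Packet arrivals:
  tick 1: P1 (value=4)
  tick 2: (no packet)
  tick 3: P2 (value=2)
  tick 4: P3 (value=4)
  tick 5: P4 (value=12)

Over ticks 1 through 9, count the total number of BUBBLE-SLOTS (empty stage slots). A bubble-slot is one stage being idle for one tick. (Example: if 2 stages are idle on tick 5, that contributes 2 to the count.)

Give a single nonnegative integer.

Answer: 20

Derivation:
Tick 1: [PARSE:P1(v=4,ok=F), VALIDATE:-, TRANSFORM:-, EMIT:-] out:-; bubbles=3
Tick 2: [PARSE:-, VALIDATE:P1(v=4,ok=F), TRANSFORM:-, EMIT:-] out:-; bubbles=3
Tick 3: [PARSE:P2(v=2,ok=F), VALIDATE:-, TRANSFORM:P1(v=0,ok=F), EMIT:-] out:-; bubbles=2
Tick 4: [PARSE:P3(v=4,ok=F), VALIDATE:P2(v=2,ok=F), TRANSFORM:-, EMIT:P1(v=0,ok=F)] out:-; bubbles=1
Tick 5: [PARSE:P4(v=12,ok=F), VALIDATE:P3(v=4,ok=F), TRANSFORM:P2(v=0,ok=F), EMIT:-] out:P1(v=0); bubbles=1
Tick 6: [PARSE:-, VALIDATE:P4(v=12,ok=T), TRANSFORM:P3(v=0,ok=F), EMIT:P2(v=0,ok=F)] out:-; bubbles=1
Tick 7: [PARSE:-, VALIDATE:-, TRANSFORM:P4(v=48,ok=T), EMIT:P3(v=0,ok=F)] out:P2(v=0); bubbles=2
Tick 8: [PARSE:-, VALIDATE:-, TRANSFORM:-, EMIT:P4(v=48,ok=T)] out:P3(v=0); bubbles=3
Tick 9: [PARSE:-, VALIDATE:-, TRANSFORM:-, EMIT:-] out:P4(v=48); bubbles=4
Total bubble-slots: 20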